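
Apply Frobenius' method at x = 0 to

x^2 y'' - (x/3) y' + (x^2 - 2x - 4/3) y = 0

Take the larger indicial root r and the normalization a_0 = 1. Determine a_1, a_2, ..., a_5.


Write in Frobenius form y'' + (p(x)/x) y' + (q(x)/x^2) y = 0:
  p(x) = -1/3,  q(x) = x^2 - 2x - 4/3.
Indicial equation: r(r-1) + (-1/3) r + (-4/3) = 0 -> roots r_1 = 2, r_2 = -2/3.
Take r = r_1 = 2. Let y(x) = x^r sum_{n>=0} a_n x^n with a_0 = 1.
Substitute y = x^r sum a_n x^n and match x^{r+n}. The recurrence is
  D(n) a_n - 2 a_{n-1} + 1 a_{n-2} = 0,  where D(n) = (r+n)(r+n-1) + (-1/3)(r+n) + (-4/3).
  a_n = [2 a_{n-1} - 1 a_{n-2}] / D(n).
Since the indicial polynomial factors as (r - r_1)(r - r_2), D(n) = (r_1 + n - r_1)(r_1 + n - r_2) = n(n + 8/3).
Evaluating step by step (a_0 = 1):
  n = 1: D(1) = 1(1 + 8/3) = 11/3; numerator = 2(1) = 2; a_1 = (2)/(11/3) = 6/11
  n = 2: D(2) = 2(2 + 8/3) = 28/3; numerator = 2(6/11) - 1(1) = 1/11; a_2 = (1/11)/(28/3) = 3/308
  n = 3: D(3) = 3(3 + 8/3) = 17; numerator = 2(3/308) - 1(6/11) = -81/154; a_3 = (-81/154)/(17) = -81/2618
  n = 4: D(4) = 4(4 + 8/3) = 80/3; numerator = 2(-81/2618) - 1(3/308) = -375/5236; a_4 = (-375/5236)/(80/3) = -225/83776
  n = 5: D(5) = 5(5 + 8/3) = 115/3; numerator = 2(-225/83776) - 1(-81/2618) = 9/352; a_5 = (9/352)/(115/3) = 27/40480

r = 2; a_0 = 1; a_1 = 6/11; a_2 = 3/308; a_3 = -81/2618; a_4 = -225/83776; a_5 = 27/40480


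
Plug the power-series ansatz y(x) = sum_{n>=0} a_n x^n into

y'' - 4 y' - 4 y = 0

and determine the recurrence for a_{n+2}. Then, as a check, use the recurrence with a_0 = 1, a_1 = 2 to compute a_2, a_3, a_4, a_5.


Substitute y = sum_n a_n x^n.
y''(x) has coefficient (n+2)(n+1) a_{n+2} at x^n;
-4 y'(x) has coefficient -4 (n+1) a_{n+1} at x^n;
-4 y(x) has coefficient -4 a_n at x^n.
Matching x^n: (n+2)(n+1) a_{n+2} - 4 (n+1) a_{n+1} - 4 a_n = 0.
Thus a_{n+2} = [4 (n+1) a_{n+1} + 4 a_n] / ((n+1)(n+2)).

Check with a_0 = 1, a_1 = 2 (apply the recurrence for n = 0, 1, 2, 3): a_0 = 1, a_1 = 2, a_2 = 6, a_3 = 28/3, a_4 = 34/3, a_5 = 164/15.

a_(n+2) = [4 (n+1) a_(n+1) + 4 a_n] / ((n+1)(n+2)); check: a_0 = 1, a_1 = 2, a_2 = 6, a_3 = 28/3, a_4 = 34/3, a_5 = 164/15


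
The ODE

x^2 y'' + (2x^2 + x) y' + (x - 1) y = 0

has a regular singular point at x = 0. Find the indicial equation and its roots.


Divide by x^2 to reach normal form y'' + P_1(x) y' + P_2(x) y = 0 with P_1(x) = 2 + 1/x and P_2(x) = 1/x - 1/x^2.
x = 0 is a singular point because the y'-coefficient 2 + 1/x has a pole at x = 0 and the y-coefficient 1/x - 1/x^2 has a pole at x = 0.
It is a regular singular point because x P_1(x) = p(x) = 2x + 1 and x^2 P_2(x) = q(x) = x - 1 are polynomials, hence analytic at x = 0.
p(0) = 1,  q(0) = -1.
Indicial equation: r(r-1) + p(0) r + q(0) = 0, i.e. r^2 + (p(0) - 1) r + q(0) = 0, i.e. r^2 - 1 = 0.
Discriminant: (0)^2 - 4(-1) = 4, so r = (0 ± 2)/2.
Solving: r_1 = 1, r_2 = -1.

indicial: r^2 - 1 = 0; roots r_1 = 1, r_2 = -1


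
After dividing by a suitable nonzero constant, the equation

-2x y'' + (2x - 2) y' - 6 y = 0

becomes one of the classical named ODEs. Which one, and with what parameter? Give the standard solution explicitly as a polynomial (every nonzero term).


All three coefficients share the factor -2; dividing through by -2 gives  x y'' + (1 - x) y' + 3 y = 0.
This matches the Laguerre equation x y'' + (1 - x) y' + n y = 0 with n = 3; the polynomial solution is L_3(x).
With y = sum_k a_k x^k, matching x^k gives (k+1)k a_{k+1} + (k+1) a_{k+1} - k a_k + n a_k = 0, i.e. (k+1)^2 a_{k+1} = (k - n) a_k = (k - 3) a_k. The right side vanishes at k = 3, so the series terminates at degree 3.
Standard normalization L_n(0) = 1 gives a_0 = 1. Work upward with a_{k+1} = (k - 3) a_k / (k+1)^2:
  a_1 = (0 - 3)(1) / 1^2 = -3/1 = -3
  a_2 = (1 - 3)(-3) / 2^2 = 6/4 = 3/2
  a_3 = (2 - 3)(3/2) / 3^2 = (-3/2)/9 = -1/6
Hence L_3(x) = -x^3/6 + 3 x^2/2 - 3 x + 1.

L_3(x); series = -x^3/6 + 3 x^2/2 - 3 x + 1


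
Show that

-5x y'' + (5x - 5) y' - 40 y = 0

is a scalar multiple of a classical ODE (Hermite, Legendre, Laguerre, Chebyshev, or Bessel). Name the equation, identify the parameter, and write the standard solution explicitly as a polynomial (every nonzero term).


All three coefficients share the factor -5; dividing through by -5 gives  x y'' + (1 - x) y' + 8 y = 0.
This matches the Laguerre equation x y'' + (1 - x) y' + n y = 0 with n = 8; the polynomial solution is L_8(x).
With y = sum_k a_k x^k, matching x^k gives (k+1)k a_{k+1} + (k+1) a_{k+1} - k a_k + n a_k = 0, i.e. (k+1)^2 a_{k+1} = (k - n) a_k = (k - 8) a_k. The right side vanishes at k = 8, so the series terminates at degree 8.
Standard normalization L_n(0) = 1 gives a_0 = 1. Work upward with a_{k+1} = (k - 8) a_k / (k+1)^2:
  a_1 = (0 - 8)(1) / 1^2 = -8/1 = -8
  a_2 = (1 - 8)(-8) / 2^2 = 56/4 = 14
  a_3 = (2 - 8)(14) / 3^2 = -84/9 = -28/3
  a_4 = (3 - 8)(-28/3) / 4^2 = (140/3)/16 = 35/12
  a_5 = (4 - 8)(35/12) / 5^2 = (-35/3)/25 = -7/15
  a_6 = (5 - 8)(-7/15) / 6^2 = (7/5)/36 = 7/180
  a_7 = (6 - 8)(7/180) / 7^2 = (-7/90)/49 = -1/630
  a_8 = (7 - 8)(-1/630) / 8^2 = (1/630)/64 = 1/40320
Hence L_8(x) = x^8/40320 - x^7/630 + 7 x^6/180 - 7 x^5/15 + 35 x^4/12 - 28 x^3/3 + 14 x^2 - 8 x + 1.

L_8(x); series = x^8/40320 - x^7/630 + 7 x^6/180 - 7 x^5/15 + 35 x^4/12 - 28 x^3/3 + 14 x^2 - 8 x + 1


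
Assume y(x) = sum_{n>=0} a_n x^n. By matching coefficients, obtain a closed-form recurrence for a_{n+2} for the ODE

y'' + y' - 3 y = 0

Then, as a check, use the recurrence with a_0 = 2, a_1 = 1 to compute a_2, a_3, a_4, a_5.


Substitute y = sum_n a_n x^n.
y''(x) has coefficient (n+2)(n+1) a_{n+2} at x^n;
y'(x) has coefficient (n+1) a_{n+1} at x^n;
-3 y(x) has coefficient -3 a_n at x^n.
Matching x^n: (n+2)(n+1) a_{n+2} + (n+1) a_{n+1} - 3 a_n = 0.
Thus a_{n+2} = [-(n+1) a_{n+1} + 3 a_n] / ((n+1)(n+2)).

Check with a_0 = 2, a_1 = 1 (apply the recurrence for n = 0, 1, 2, 3): a_0 = 2, a_1 = 1, a_2 = 5/2, a_3 = -1/3, a_4 = 17/24, a_5 = -23/120.

a_(n+2) = [-(n+1) a_(n+1) + 3 a_n] / ((n+1)(n+2)); check: a_0 = 2, a_1 = 1, a_2 = 5/2, a_3 = -1/3, a_4 = 17/24, a_5 = -23/120


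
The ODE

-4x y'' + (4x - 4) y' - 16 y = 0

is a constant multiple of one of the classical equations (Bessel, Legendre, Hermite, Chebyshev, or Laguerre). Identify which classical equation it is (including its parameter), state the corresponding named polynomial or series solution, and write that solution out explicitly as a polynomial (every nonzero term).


All three coefficients share the factor -4; dividing through by -4 gives  x y'' + (1 - x) y' + 4 y = 0.
This matches the Laguerre equation x y'' + (1 - x) y' + n y = 0 with n = 4; the polynomial solution is L_4(x).
With y = sum_k a_k x^k, matching x^k gives (k+1)k a_{k+1} + (k+1) a_{k+1} - k a_k + n a_k = 0, i.e. (k+1)^2 a_{k+1} = (k - n) a_k = (k - 4) a_k. The right side vanishes at k = 4, so the series terminates at degree 4.
Standard normalization L_n(0) = 1 gives a_0 = 1. Work upward with a_{k+1} = (k - 4) a_k / (k+1)^2:
  a_1 = (0 - 4)(1) / 1^2 = -4/1 = -4
  a_2 = (1 - 4)(-4) / 2^2 = 12/4 = 3
  a_3 = (2 - 4)(3) / 3^2 = -6/9 = -2/3
  a_4 = (3 - 4)(-2/3) / 4^2 = (2/3)/16 = 1/24
Hence L_4(x) = x^4/24 - 2 x^3/3 + 3 x^2 - 4 x + 1.

L_4(x); series = x^4/24 - 2 x^3/3 + 3 x^2 - 4 x + 1


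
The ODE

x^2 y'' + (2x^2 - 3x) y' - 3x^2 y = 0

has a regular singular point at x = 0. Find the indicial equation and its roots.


Divide by x^2 to reach normal form y'' + P_1(x) y' + P_2(x) y = 0 with P_1(x) = 2 - 3/x and P_2(x) = -3.
x = 0 is a singular point because the y'-coefficient 2 - 3/x has a pole at x = 0.
It is a regular singular point because x P_1(x) = p(x) = 2x - 3 and x^2 P_2(x) = q(x) = -3x^2 are polynomials, hence analytic at x = 0.
p(0) = -3,  q(0) = 0.
Indicial equation: r(r-1) + p(0) r + q(0) = 0, i.e. r^2 + (p(0) - 1) r + q(0) = 0, i.e. r^2 - 4 r = 0.
Discriminant: (-4)^2 - 4(0) = 16, so r = (4 ± 4)/2.
Solving: r_1 = 4, r_2 = 0.

indicial: r^2 - 4 r = 0; roots r_1 = 4, r_2 = 0


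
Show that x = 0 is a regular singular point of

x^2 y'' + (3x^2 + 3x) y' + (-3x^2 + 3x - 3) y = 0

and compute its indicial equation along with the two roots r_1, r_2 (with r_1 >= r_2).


Divide by x^2 to reach normal form y'' + P_1(x) y' + P_2(x) y = 0 with P_1(x) = 3 + 3/x and P_2(x) = -3 + 3/x - 3/x^2.
x = 0 is a singular point because the y'-coefficient 3 + 3/x has a pole at x = 0 and the y-coefficient -3 + 3/x - 3/x^2 has a pole at x = 0.
It is a regular singular point because x P_1(x) = p(x) = 3x + 3 and x^2 P_2(x) = q(x) = -3x^2 + 3x - 3 are polynomials, hence analytic at x = 0.
p(0) = 3,  q(0) = -3.
Indicial equation: r(r-1) + p(0) r + q(0) = 0, i.e. r^2 + (p(0) - 1) r + q(0) = 0, i.e. r^2 + 2 r - 3 = 0.
Discriminant: (2)^2 - 4(-3) = 16, so r = (-2 ± 4)/2.
Solving: r_1 = 1, r_2 = -3.

indicial: r^2 + 2 r - 3 = 0; roots r_1 = 1, r_2 = -3


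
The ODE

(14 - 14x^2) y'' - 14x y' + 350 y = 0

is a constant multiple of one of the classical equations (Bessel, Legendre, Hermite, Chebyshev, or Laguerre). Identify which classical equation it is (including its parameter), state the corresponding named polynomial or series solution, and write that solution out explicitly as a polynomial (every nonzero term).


All three coefficients share the factor 14; dividing through by 14 gives  (1 - x^2) y'' - x y' + 25 y = 0.
This matches the Chebyshev equation (1 - x^2) y'' - x y' + n^2 y = 0 (note the -x y' term, not -2x y') with n^2 = 25, so n = 5; the polynomial solution is T_5(x).
With y = sum_k a_k x^k, matching x^k gives (k+2)(k+1) a_{k+2} = (k^2 - n^2) a_k = (k - 5)(k + 5) a_k. The right side vanishes at k = 5, so the series with the parity of 5 terminates at degree 5.
Standard normalization: leading coefficient of T_n is 2^(n-1), so a_5 = 2^4 = 16. Work downward with a_k = (k+1)(k+2) a_{k+2} / ((k - 5)(k + 5)):
  a_3 = (4)(5)(16) / ((3 - 5)(3 + 5)) = 320/(-16) = -20
  a_1 = (2)(3)(-20) / ((1 - 5)(1 + 5)) = -120/(-24) = 5
Hence T_5(x) = 16 x^5 - 20 x^3 + 5 x.

T_5(x); series = 16 x^5 - 20 x^3 + 5 x


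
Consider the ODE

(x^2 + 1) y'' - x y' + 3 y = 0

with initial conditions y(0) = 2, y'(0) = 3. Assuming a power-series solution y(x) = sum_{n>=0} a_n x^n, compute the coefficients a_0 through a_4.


Ansatz: y(x) = sum_{n>=0} a_n x^n, so y'(x) = sum_{n>=1} n a_n x^(n-1) and y''(x) = sum_{n>=2} n(n-1) a_n x^(n-2).
Substitute into P(x) y'' + Q(x) y' + R(x) y = 0 with P(x) = x^2 + 1, Q(x) = -x, R(x) = 3, and match powers of x.
Initial conditions: a_0 = 2, a_1 = 3.
Setting the coefficient of each power of x to zero and solving order by order (substituting the coefficients already found):
  x^0: 2 a_2 + 3 a_0 = 0  ->  2 a_2 = -3 a_0 = -6  ->  a_2 = -3
  x^1: 6 a_3 + 2 a_1 = 0  ->  6 a_3 = -2 a_1 = -6  ->  a_3 = -1
  x^2: 12 a_4 + 3 a_2 = 0  ->  12 a_4 = -3 a_2 = 9  ->  a_4 = 3/4
Truncated series: y(x) = 2 + 3 x - 3 x^2 - x^3 + (3/4) x^4 + O(x^5).

a_0 = 2; a_1 = 3; a_2 = -3; a_3 = -1; a_4 = 3/4


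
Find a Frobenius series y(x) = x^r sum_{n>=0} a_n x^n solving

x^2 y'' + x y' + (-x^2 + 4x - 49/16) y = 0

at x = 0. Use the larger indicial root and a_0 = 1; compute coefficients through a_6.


Write in Frobenius form y'' + (p(x)/x) y' + (q(x)/x^2) y = 0:
  p(x) = 1,  q(x) = -x^2 + 4x - 49/16.
Indicial equation: r(r-1) + (1) r + (-49/16) = 0 -> roots r_1 = 7/4, r_2 = -7/4.
Take r = r_1 = 7/4. Let y(x) = x^r sum_{n>=0} a_n x^n with a_0 = 1.
Substitute y = x^r sum a_n x^n and match x^{r+n}. The recurrence is
  D(n) a_n + 4 a_{n-1} - 1 a_{n-2} = 0,  where D(n) = (r+n)(r+n-1) + (1)(r+n) + (-49/16).
  a_n = [-4 a_{n-1} + 1 a_{n-2}] / D(n).
Since the indicial polynomial factors as (r - r_1)(r - r_2), D(n) = (r_1 + n - r_1)(r_1 + n - r_2) = n(n + 7/2).
Evaluating step by step (a_0 = 1):
  n = 1: D(1) = 1(1 + 7/2) = 9/2; numerator = -4(1) = -4; a_1 = (-4)/(9/2) = -8/9
  n = 2: D(2) = 2(2 + 7/2) = 11; numerator = -4(-8/9) + 1(1) = 41/9; a_2 = (41/9)/(11) = 41/99
  n = 3: D(3) = 3(3 + 7/2) = 39/2; numerator = -4(41/99) + 1(-8/9) = -28/11; a_3 = (-28/11)/(39/2) = -56/429
  n = 4: D(4) = 4(4 + 7/2) = 30; numerator = -4(-56/429) + 1(41/99) = 1205/1287; a_4 = (1205/1287)/(30) = 241/7722
  n = 5: D(5) = 5(5 + 7/2) = 85/2; numerator = -4(241/7722) + 1(-56/429) = -986/3861; a_5 = (-986/3861)/(85/2) = -116/19305
  n = 6: D(6) = 6(6 + 7/2) = 57; numerator = -4(-116/19305) + 1(241/7722) = 79/1430; a_6 = (79/1430)/(57) = 79/81510

r = 7/4; a_0 = 1; a_1 = -8/9; a_2 = 41/99; a_3 = -56/429; a_4 = 241/7722; a_5 = -116/19305; a_6 = 79/81510


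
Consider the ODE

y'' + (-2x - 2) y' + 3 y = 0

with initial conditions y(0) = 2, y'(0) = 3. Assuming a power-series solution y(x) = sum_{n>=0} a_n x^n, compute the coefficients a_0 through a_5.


Ansatz: y(x) = sum_{n>=0} a_n x^n, so y'(x) = sum_{n>=1} n a_n x^(n-1) and y''(x) = sum_{n>=2} n(n-1) a_n x^(n-2).
Substitute into P(x) y'' + Q(x) y' + R(x) y = 0 with P(x) = 1, Q(x) = -2x - 2, R(x) = 3, and match powers of x.
Initial conditions: a_0 = 2, a_1 = 3.
Setting the coefficient of each power of x to zero and solving order by order (substituting the coefficients already found):
  x^0: 2 a_2 - 2 a_1 + 3 a_0 = 0  ->  2 a_2 = 2 a_1 - 3 a_0 = 0  ->  a_2 = 0
  x^1: 6 a_3 - 4 a_2 + a_1 = 0  ->  6 a_3 = 4 a_2 - a_1 = -3  ->  a_3 = -1/2
  x^2: 12 a_4 - 6 a_3 - a_2 = 0  ->  12 a_4 = 6 a_3 + a_2 = -3  ->  a_4 = -1/4
  x^3: 20 a_5 - 8 a_4 - 3 a_3 = 0  ->  20 a_5 = 8 a_4 + 3 a_3 = -7/2  ->  a_5 = -7/40
Truncated series: y(x) = 2 + 3 x - (1/2) x^3 - (1/4) x^4 - (7/40) x^5 + O(x^6).

a_0 = 2; a_1 = 3; a_2 = 0; a_3 = -1/2; a_4 = -1/4; a_5 = -7/40


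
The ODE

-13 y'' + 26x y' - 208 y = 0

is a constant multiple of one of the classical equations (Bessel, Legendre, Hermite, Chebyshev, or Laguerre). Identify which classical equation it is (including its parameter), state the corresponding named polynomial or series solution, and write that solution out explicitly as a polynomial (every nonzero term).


All three coefficients share the factor -13; dividing through by -13 gives  y'' - 2x y' + 16 y = 0.
This matches the Hermite equation y'' - 2x y' + 2n y = 0 with 2n = 16, so n = 8; the polynomial solution is H_8(x).
With y = sum_k a_k x^k, matching x^k gives (k+2)(k+1) a_{k+2} = 2(k - n) a_k = 2(k - 8) a_k. The right side vanishes at k = 8, so the series with the parity of 8 terminates at degree 8.
Standard normalization: leading coefficient of H_n is 2^n, so a_8 = 2^8 = 256. Work downward with a_k = (k+1)(k+2) a_{k+2} / (2(k - n)):
  a_6 = (7)(8)(256) / (2(6 - 8)) = 14336/(-4) = -3584
  a_4 = (5)(6)(-3584) / (2(4 - 8)) = -107520/(-8) = 13440
  a_2 = (3)(4)(13440) / (2(2 - 8)) = 161280/(-12) = -13440
  a_0 = (1)(2)(-13440) / (2(0 - 8)) = -26880/(-16) = 1680
Hence H_8(x) = 256 x^8 - 3584 x^6 + 13440 x^4 - 13440 x^2 + 1680.

H_8(x); series = 256 x^8 - 3584 x^6 + 13440 x^4 - 13440 x^2 + 1680


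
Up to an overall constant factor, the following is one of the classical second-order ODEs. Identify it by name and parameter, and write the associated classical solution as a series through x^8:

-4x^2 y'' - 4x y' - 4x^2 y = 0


All three coefficients share the factor -4; dividing through by -4 gives  x^2 y'' + x y' + x^2 y = 0.
This matches the Bessel equation x^2 y'' + x y' + (x^2 - nu^2) y = 0 with nu^2 = 0, so nu = 0; the solution bounded at x = 0 is J_0(x).
Frobenius at x = 0: indicial roots ±nu; for r = nu the recurrence k(k + 2nu) c_k = -c_{k-2} gives the standard series J_nu(x) = sum_{k>=0} (-1)^k / (k! (k+nu)!) (x/2)^(2k+nu). Evaluate the first 5 terms:
  k = 0: (-1)^0 / (0! * 0! * 2^0) x^0 = 1/(1*1*1) x^0 = (1) x^0
  k = 1: (-1)^1 / (1! * 1! * 2^2) x^2 = -1/(1*1*4) x^2 = (-1/4) x^2
  k = 2: (-1)^2 / (2! * 2! * 2^4) x^4 = 1/(2*2*16) x^4 = (1/64) x^4
  k = 3: (-1)^3 / (3! * 3! * 2^6) x^6 = -1/(6*6*64) x^6 = (-1/2304) x^6
  k = 4: (-1)^4 / (4! * 4! * 2^8) x^8 = 1/(24*24*256) x^8 = (1/147456) x^8
Hence J_0(x) = x^8/147456 - x^6/2304 + x^4/64 - x^2/4 + 1 + ....

J_0(x); series = x^8/147456 - x^6/2304 + x^4/64 - x^2/4 + 1


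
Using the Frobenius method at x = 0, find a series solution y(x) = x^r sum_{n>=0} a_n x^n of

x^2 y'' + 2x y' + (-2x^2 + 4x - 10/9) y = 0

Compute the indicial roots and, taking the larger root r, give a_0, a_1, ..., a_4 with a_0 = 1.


Write in Frobenius form y'' + (p(x)/x) y' + (q(x)/x^2) y = 0:
  p(x) = 2,  q(x) = -2x^2 + 4x - 10/9.
Indicial equation: r(r-1) + (2) r + (-10/9) = 0 -> roots r_1 = 2/3, r_2 = -5/3.
Take r = r_1 = 2/3. Let y(x) = x^r sum_{n>=0} a_n x^n with a_0 = 1.
Substitute y = x^r sum a_n x^n and match x^{r+n}. The recurrence is
  D(n) a_n + 4 a_{n-1} - 2 a_{n-2} = 0,  where D(n) = (r+n)(r+n-1) + (2)(r+n) + (-10/9).
  a_n = [-4 a_{n-1} + 2 a_{n-2}] / D(n).
Since the indicial polynomial factors as (r - r_1)(r - r_2), D(n) = (r_1 + n - r_1)(r_1 + n - r_2) = n(n + 7/3).
Evaluating step by step (a_0 = 1):
  n = 1: D(1) = 1(1 + 7/3) = 10/3; numerator = -4(1) = -4; a_1 = (-4)/(10/3) = -6/5
  n = 2: D(2) = 2(2 + 7/3) = 26/3; numerator = -4(-6/5) + 2(1) = 34/5; a_2 = (34/5)/(26/3) = 51/65
  n = 3: D(3) = 3(3 + 7/3) = 16; numerator = -4(51/65) + 2(-6/5) = -72/13; a_3 = (-72/13)/(16) = -9/26
  n = 4: D(4) = 4(4 + 7/3) = 76/3; numerator = -4(-9/26) + 2(51/65) = 192/65; a_4 = (192/65)/(76/3) = 144/1235

r = 2/3; a_0 = 1; a_1 = -6/5; a_2 = 51/65; a_3 = -9/26; a_4 = 144/1235


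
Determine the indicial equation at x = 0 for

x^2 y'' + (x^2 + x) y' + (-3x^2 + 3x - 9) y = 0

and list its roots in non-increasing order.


Divide by x^2 to reach normal form y'' + P_1(x) y' + P_2(x) y = 0 with P_1(x) = 1 + 1/x and P_2(x) = -3 + 3/x - 9/x^2.
x = 0 is a singular point because the y'-coefficient 1 + 1/x has a pole at x = 0 and the y-coefficient -3 + 3/x - 9/x^2 has a pole at x = 0.
It is a regular singular point because x P_1(x) = p(x) = x + 1 and x^2 P_2(x) = q(x) = -3x^2 + 3x - 9 are polynomials, hence analytic at x = 0.
p(0) = 1,  q(0) = -9.
Indicial equation: r(r-1) + p(0) r + q(0) = 0, i.e. r^2 + (p(0) - 1) r + q(0) = 0, i.e. r^2 - 9 = 0.
Discriminant: (0)^2 - 4(-9) = 36, so r = (0 ± 6)/2.
Solving: r_1 = 3, r_2 = -3.

indicial: r^2 - 9 = 0; roots r_1 = 3, r_2 = -3


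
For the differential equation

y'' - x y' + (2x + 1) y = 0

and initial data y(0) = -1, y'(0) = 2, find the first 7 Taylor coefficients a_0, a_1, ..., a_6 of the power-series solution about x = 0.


Ansatz: y(x) = sum_{n>=0} a_n x^n, so y'(x) = sum_{n>=1} n a_n x^(n-1) and y''(x) = sum_{n>=2} n(n-1) a_n x^(n-2).
Substitute into P(x) y'' + Q(x) y' + R(x) y = 0 with P(x) = 1, Q(x) = -x, R(x) = 2x + 1, and match powers of x.
Initial conditions: a_0 = -1, a_1 = 2.
Setting the coefficient of each power of x to zero and solving order by order (substituting the coefficients already found):
  x^0: 2 a_2 + a_0 = 0  ->  2 a_2 = -a_0 = 1  ->  a_2 = 1/2
  x^1: 6 a_3 + 2 a_0 = 0  ->  6 a_3 = -2 a_0 = 2  ->  a_3 = 1/3
  x^2: 12 a_4 - a_2 + 2 a_1 = 0  ->  12 a_4 = a_2 - 2 a_1 = -7/2  ->  a_4 = -7/24
  x^3: 20 a_5 - 2 a_3 + 2 a_2 = 0  ->  20 a_5 = 2 a_3 - 2 a_2 = -1/3  ->  a_5 = -1/60
  x^4: 30 a_6 - 3 a_4 + 2 a_3 = 0  ->  30 a_6 = 3 a_4 - 2 a_3 = -37/24  ->  a_6 = -37/720
Truncated series: y(x) = -1 + 2 x + (1/2) x^2 + (1/3) x^3 - (7/24) x^4 - (1/60) x^5 - (37/720) x^6 + O(x^7).

a_0 = -1; a_1 = 2; a_2 = 1/2; a_3 = 1/3; a_4 = -7/24; a_5 = -1/60; a_6 = -37/720


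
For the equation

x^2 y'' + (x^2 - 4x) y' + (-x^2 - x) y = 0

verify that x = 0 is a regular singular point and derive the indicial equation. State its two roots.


Divide by x^2 to reach normal form y'' + P_1(x) y' + P_2(x) y = 0 with P_1(x) = 1 - 4/x and P_2(x) = -1 - 1/x.
x = 0 is a singular point because the y'-coefficient 1 - 4/x has a pole at x = 0 and the y-coefficient -1 - 1/x has a pole at x = 0.
It is a regular singular point because x P_1(x) = p(x) = x - 4 and x^2 P_2(x) = q(x) = -x^2 - x are polynomials, hence analytic at x = 0.
p(0) = -4,  q(0) = 0.
Indicial equation: r(r-1) + p(0) r + q(0) = 0, i.e. r^2 + (p(0) - 1) r + q(0) = 0, i.e. r^2 - 5 r = 0.
Discriminant: (-5)^2 - 4(0) = 25, so r = (5 ± 5)/2.
Solving: r_1 = 5, r_2 = 0.

indicial: r^2 - 5 r = 0; roots r_1 = 5, r_2 = 0


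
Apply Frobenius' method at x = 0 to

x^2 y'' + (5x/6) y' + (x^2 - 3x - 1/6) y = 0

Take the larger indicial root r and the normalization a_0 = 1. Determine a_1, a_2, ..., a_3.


Write in Frobenius form y'' + (p(x)/x) y' + (q(x)/x^2) y = 0:
  p(x) = 5/6,  q(x) = x^2 - 3x - 1/6.
Indicial equation: r(r-1) + (5/6) r + (-1/6) = 0 -> roots r_1 = 1/2, r_2 = -1/3.
Take r = r_1 = 1/2. Let y(x) = x^r sum_{n>=0} a_n x^n with a_0 = 1.
Substitute y = x^r sum a_n x^n and match x^{r+n}. The recurrence is
  D(n) a_n - 3 a_{n-1} + 1 a_{n-2} = 0,  where D(n) = (r+n)(r+n-1) + (5/6)(r+n) + (-1/6).
  a_n = [3 a_{n-1} - 1 a_{n-2}] / D(n).
Since the indicial polynomial factors as (r - r_1)(r - r_2), D(n) = (r_1 + n - r_1)(r_1 + n - r_2) = n(n + 5/6).
Evaluating step by step (a_0 = 1):
  n = 1: D(1) = 1(1 + 5/6) = 11/6; numerator = 3(1) = 3; a_1 = (3)/(11/6) = 18/11
  n = 2: D(2) = 2(2 + 5/6) = 17/3; numerator = 3(18/11) - 1(1) = 43/11; a_2 = (43/11)/(17/3) = 129/187
  n = 3: D(3) = 3(3 + 5/6) = 23/2; numerator = 3(129/187) - 1(18/11) = 81/187; a_3 = (81/187)/(23/2) = 162/4301

r = 1/2; a_0 = 1; a_1 = 18/11; a_2 = 129/187; a_3 = 162/4301


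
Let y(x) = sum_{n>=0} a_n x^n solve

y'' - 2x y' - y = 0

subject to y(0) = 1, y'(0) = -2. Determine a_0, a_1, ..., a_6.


Ansatz: y(x) = sum_{n>=0} a_n x^n, so y'(x) = sum_{n>=1} n a_n x^(n-1) and y''(x) = sum_{n>=2} n(n-1) a_n x^(n-2).
Substitute into P(x) y'' + Q(x) y' + R(x) y = 0 with P(x) = 1, Q(x) = -2x, R(x) = -1, and match powers of x.
Initial conditions: a_0 = 1, a_1 = -2.
Setting the coefficient of each power of x to zero and solving order by order (substituting the coefficients already found):
  x^0: 2 a_2 - a_0 = 0  ->  2 a_2 = a_0 = 1  ->  a_2 = 1/2
  x^1: 6 a_3 - 3 a_1 = 0  ->  6 a_3 = 3 a_1 = -6  ->  a_3 = -1
  x^2: 12 a_4 - 5 a_2 = 0  ->  12 a_4 = 5 a_2 = 5/2  ->  a_4 = 5/24
  x^3: 20 a_5 - 7 a_3 = 0  ->  20 a_5 = 7 a_3 = -7  ->  a_5 = -7/20
  x^4: 30 a_6 - 9 a_4 = 0  ->  30 a_6 = 9 a_4 = 15/8  ->  a_6 = 1/16
Truncated series: y(x) = 1 - 2 x + (1/2) x^2 - x^3 + (5/24) x^4 - (7/20) x^5 + (1/16) x^6 + O(x^7).

a_0 = 1; a_1 = -2; a_2 = 1/2; a_3 = -1; a_4 = 5/24; a_5 = -7/20; a_6 = 1/16


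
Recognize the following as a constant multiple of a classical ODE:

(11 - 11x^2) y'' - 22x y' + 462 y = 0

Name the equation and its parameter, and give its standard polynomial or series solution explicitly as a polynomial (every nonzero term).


All three coefficients share the factor 11; dividing through by 11 gives  (1 - x^2) y'' - 2x y' + 42 y = 0.
This matches the Legendre equation (1 - x^2) y'' - 2x y' + n(n+1) y = 0 (note the -2x y' term) with n(n+1) = 42, so n = 6; the polynomial solution is P_6(x).
With y = sum_k a_k x^k, matching x^k gives (k+2)(k+1) a_{k+2} = [k(k+1) - n(n+1)] a_k = (k - 6)(k + 7) a_k. The right side vanishes at k = 6, so the series with the parity of 6 terminates at degree 6.
Standard normalization (P_n(1) = 1): leading coefficient (2n)!/(2^n (n!)^2) = 479001600/(64*518400) = 231/16, so a_6 = 231/16. Work downward with a_k = (k+1)(k+2) a_{k+2} / ((k - 6)(k + 7)):
  a_4 = (5)(6)(231/16) / ((4 - 6)(4 + 7)) = (3465/8)/(-22) = -315/16
  a_2 = (3)(4)(-315/16) / ((2 - 6)(2 + 7)) = (-945/4)/(-36) = 105/16
  a_0 = (1)(2)(105/16) / ((0 - 6)(0 + 7)) = (105/8)/(-42) = -5/16
Hence P_6(x) = 231 x^6/16 - 315 x^4/16 + 105 x^2/16 - 5/16.

P_6(x); series = 231 x^6/16 - 315 x^4/16 + 105 x^2/16 - 5/16


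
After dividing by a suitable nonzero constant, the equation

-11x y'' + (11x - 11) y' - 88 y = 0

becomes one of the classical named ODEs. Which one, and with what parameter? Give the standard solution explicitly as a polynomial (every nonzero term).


All three coefficients share the factor -11; dividing through by -11 gives  x y'' + (1 - x) y' + 8 y = 0.
This matches the Laguerre equation x y'' + (1 - x) y' + n y = 0 with n = 8; the polynomial solution is L_8(x).
With y = sum_k a_k x^k, matching x^k gives (k+1)k a_{k+1} + (k+1) a_{k+1} - k a_k + n a_k = 0, i.e. (k+1)^2 a_{k+1} = (k - n) a_k = (k - 8) a_k. The right side vanishes at k = 8, so the series terminates at degree 8.
Standard normalization L_n(0) = 1 gives a_0 = 1. Work upward with a_{k+1} = (k - 8) a_k / (k+1)^2:
  a_1 = (0 - 8)(1) / 1^2 = -8/1 = -8
  a_2 = (1 - 8)(-8) / 2^2 = 56/4 = 14
  a_3 = (2 - 8)(14) / 3^2 = -84/9 = -28/3
  a_4 = (3 - 8)(-28/3) / 4^2 = (140/3)/16 = 35/12
  a_5 = (4 - 8)(35/12) / 5^2 = (-35/3)/25 = -7/15
  a_6 = (5 - 8)(-7/15) / 6^2 = (7/5)/36 = 7/180
  a_7 = (6 - 8)(7/180) / 7^2 = (-7/90)/49 = -1/630
  a_8 = (7 - 8)(-1/630) / 8^2 = (1/630)/64 = 1/40320
Hence L_8(x) = x^8/40320 - x^7/630 + 7 x^6/180 - 7 x^5/15 + 35 x^4/12 - 28 x^3/3 + 14 x^2 - 8 x + 1.

L_8(x); series = x^8/40320 - x^7/630 + 7 x^6/180 - 7 x^5/15 + 35 x^4/12 - 28 x^3/3 + 14 x^2 - 8 x + 1


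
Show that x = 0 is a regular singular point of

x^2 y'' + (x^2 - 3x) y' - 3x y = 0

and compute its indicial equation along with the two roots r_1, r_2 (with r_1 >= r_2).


Divide by x^2 to reach normal form y'' + P_1(x) y' + P_2(x) y = 0 with P_1(x) = 1 - 3/x and P_2(x) = -3/x.
x = 0 is a singular point because the y'-coefficient 1 - 3/x has a pole at x = 0 and the y-coefficient -3/x has a pole at x = 0.
It is a regular singular point because x P_1(x) = p(x) = x - 3 and x^2 P_2(x) = q(x) = -3x are polynomials, hence analytic at x = 0.
p(0) = -3,  q(0) = 0.
Indicial equation: r(r-1) + p(0) r + q(0) = 0, i.e. r^2 + (p(0) - 1) r + q(0) = 0, i.e. r^2 - 4 r = 0.
Discriminant: (-4)^2 - 4(0) = 16, so r = (4 ± 4)/2.
Solving: r_1 = 4, r_2 = 0.

indicial: r^2 - 4 r = 0; roots r_1 = 4, r_2 = 0


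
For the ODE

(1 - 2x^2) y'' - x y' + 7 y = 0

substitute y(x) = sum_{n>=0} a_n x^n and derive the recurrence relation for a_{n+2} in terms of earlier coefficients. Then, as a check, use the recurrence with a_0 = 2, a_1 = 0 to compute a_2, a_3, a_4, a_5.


Substitute y = sum_n a_n x^n.
(1 - 2 x^2) y'' contributes (n+2)(n+1) a_{n+2} - 2 n(n-1) a_n at x^n.
-x y'(x) contributes -n a_n at x^n.
7 y(x) contributes 7 a_n at x^n.
Matching x^n: (n+2)(n+1) a_{n+2} + (-2 n(n-1) - n + 7) a_n = 0.
Thus a_{n+2} = (2 n(n-1) + n - 7) / ((n+1)(n+2)) * a_n.

Check with a_0 = 2, a_1 = 0 (apply the recurrence for n = 0, 1, 2, 3): a_0 = 2, a_1 = 0, a_2 = -7, a_3 = 0, a_4 = 7/12, a_5 = 0.

a_(n+2) = (2 n(n-1) + n - 7) / ((n+1)(n+2)) * a_n; check: a_0 = 2, a_1 = 0, a_2 = -7, a_3 = 0, a_4 = 7/12, a_5 = 0


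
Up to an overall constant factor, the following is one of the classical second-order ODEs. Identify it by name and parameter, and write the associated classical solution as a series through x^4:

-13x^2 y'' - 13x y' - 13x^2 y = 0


All three coefficients share the factor -13; dividing through by -13 gives  x^2 y'' + x y' + x^2 y = 0.
This matches the Bessel equation x^2 y'' + x y' + (x^2 - nu^2) y = 0 with nu^2 = 0, so nu = 0; the solution bounded at x = 0 is J_0(x).
Frobenius at x = 0: indicial roots ±nu; for r = nu the recurrence k(k + 2nu) c_k = -c_{k-2} gives the standard series J_nu(x) = sum_{k>=0} (-1)^k / (k! (k+nu)!) (x/2)^(2k+nu). Evaluate the first 3 terms:
  k = 0: (-1)^0 / (0! * 0! * 2^0) x^0 = 1/(1*1*1) x^0 = (1) x^0
  k = 1: (-1)^1 / (1! * 1! * 2^2) x^2 = -1/(1*1*4) x^2 = (-1/4) x^2
  k = 2: (-1)^2 / (2! * 2! * 2^4) x^4 = 1/(2*2*16) x^4 = (1/64) x^4
Hence J_0(x) = x^4/64 - x^2/4 + 1 + ....

J_0(x); series = x^4/64 - x^2/4 + 1


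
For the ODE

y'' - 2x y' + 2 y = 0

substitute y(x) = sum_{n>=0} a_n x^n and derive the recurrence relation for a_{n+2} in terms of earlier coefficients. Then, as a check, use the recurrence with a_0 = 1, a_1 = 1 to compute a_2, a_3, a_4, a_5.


Substitute y = sum_n a_n x^n.
y''(x) has coefficient (n+2)(n+1) a_{n+2} at x^n;
-2 x y'(x) has coefficient -2 n a_n at x^n (shift);
2 y(x) has coefficient 2 a_n at x^n.
Matching x^n: (n+2)(n+1) a_{n+2} + (-2n + 2) a_n = 0.
Thus a_{n+2} = (2n - 2) / ((n+1)(n+2)) * a_n.

Check with a_0 = 1, a_1 = 1 (apply the recurrence for n = 0, 1, 2, 3): a_0 = 1, a_1 = 1, a_2 = -1, a_3 = 0, a_4 = -1/6, a_5 = 0.

a_(n+2) = (2n - 2) / ((n+1)(n+2)) * a_n; check: a_0 = 1, a_1 = 1, a_2 = -1, a_3 = 0, a_4 = -1/6, a_5 = 0


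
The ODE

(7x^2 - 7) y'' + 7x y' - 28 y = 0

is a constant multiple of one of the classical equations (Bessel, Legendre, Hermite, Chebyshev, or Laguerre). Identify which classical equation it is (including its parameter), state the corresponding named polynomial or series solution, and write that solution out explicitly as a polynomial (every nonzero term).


All three coefficients share the factor -7; dividing through by -7 gives  (1 - x^2) y'' - x y' + 4 y = 0.
This matches the Chebyshev equation (1 - x^2) y'' - x y' + n^2 y = 0 (note the -x y' term, not -2x y') with n^2 = 4, so n = 2; the polynomial solution is T_2(x).
With y = sum_k a_k x^k, matching x^k gives (k+2)(k+1) a_{k+2} = (k^2 - n^2) a_k = (k - 2)(k + 2) a_k. The right side vanishes at k = 2, so the series with the parity of 2 terminates at degree 2.
Standard normalization: leading coefficient of T_n is 2^(n-1), so a_2 = 2^1 = 2. Work downward with a_k = (k+1)(k+2) a_{k+2} / ((k - 2)(k + 2)):
  a_0 = (1)(2)(2) / ((0 - 2)(0 + 2)) = 4/(-4) = -1
Hence T_2(x) = 2 x^2 - 1.

T_2(x); series = 2 x^2 - 1


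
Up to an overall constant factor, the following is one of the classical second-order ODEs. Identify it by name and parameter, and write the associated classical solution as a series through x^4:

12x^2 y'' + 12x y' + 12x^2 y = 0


All three coefficients share the factor 12; dividing through by 12 gives  x^2 y'' + x y' + x^2 y = 0.
This matches the Bessel equation x^2 y'' + x y' + (x^2 - nu^2) y = 0 with nu^2 = 0, so nu = 0; the solution bounded at x = 0 is J_0(x).
Frobenius at x = 0: indicial roots ±nu; for r = nu the recurrence k(k + 2nu) c_k = -c_{k-2} gives the standard series J_nu(x) = sum_{k>=0} (-1)^k / (k! (k+nu)!) (x/2)^(2k+nu). Evaluate the first 3 terms:
  k = 0: (-1)^0 / (0! * 0! * 2^0) x^0 = 1/(1*1*1) x^0 = (1) x^0
  k = 1: (-1)^1 / (1! * 1! * 2^2) x^2 = -1/(1*1*4) x^2 = (-1/4) x^2
  k = 2: (-1)^2 / (2! * 2! * 2^4) x^4 = 1/(2*2*16) x^4 = (1/64) x^4
Hence J_0(x) = x^4/64 - x^2/4 + 1 + ....

J_0(x); series = x^4/64 - x^2/4 + 1


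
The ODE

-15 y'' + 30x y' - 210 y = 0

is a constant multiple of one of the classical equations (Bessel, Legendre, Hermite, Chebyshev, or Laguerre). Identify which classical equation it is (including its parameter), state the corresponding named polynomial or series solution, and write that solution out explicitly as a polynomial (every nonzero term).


All three coefficients share the factor -15; dividing through by -15 gives  y'' - 2x y' + 14 y = 0.
This matches the Hermite equation y'' - 2x y' + 2n y = 0 with 2n = 14, so n = 7; the polynomial solution is H_7(x).
With y = sum_k a_k x^k, matching x^k gives (k+2)(k+1) a_{k+2} = 2(k - n) a_k = 2(k - 7) a_k. The right side vanishes at k = 7, so the series with the parity of 7 terminates at degree 7.
Standard normalization: leading coefficient of H_n is 2^n, so a_7 = 2^7 = 128. Work downward with a_k = (k+1)(k+2) a_{k+2} / (2(k - n)):
  a_5 = (6)(7)(128) / (2(5 - 7)) = 5376/(-4) = -1344
  a_3 = (4)(5)(-1344) / (2(3 - 7)) = -26880/(-8) = 3360
  a_1 = (2)(3)(3360) / (2(1 - 7)) = 20160/(-12) = -1680
Hence H_7(x) = 128 x^7 - 1344 x^5 + 3360 x^3 - 1680 x.

H_7(x); series = 128 x^7 - 1344 x^5 + 3360 x^3 - 1680 x


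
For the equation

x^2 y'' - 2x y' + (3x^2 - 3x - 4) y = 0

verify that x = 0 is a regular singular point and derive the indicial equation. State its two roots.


Divide by x^2 to reach normal form y'' + P_1(x) y' + P_2(x) y = 0 with P_1(x) = -2/x and P_2(x) = 3 - 3/x - 4/x^2.
x = 0 is a singular point because the y'-coefficient -2/x has a pole at x = 0 and the y-coefficient 3 - 3/x - 4/x^2 has a pole at x = 0.
It is a regular singular point because x P_1(x) = p(x) = -2 and x^2 P_2(x) = q(x) = 3x^2 - 3x - 4 are polynomials, hence analytic at x = 0.
p(0) = -2,  q(0) = -4.
Indicial equation: r(r-1) + p(0) r + q(0) = 0, i.e. r^2 + (p(0) - 1) r + q(0) = 0, i.e. r^2 - 3 r - 4 = 0.
Discriminant: (-3)^2 - 4(-4) = 25, so r = (3 ± 5)/2.
Solving: r_1 = 4, r_2 = -1.

indicial: r^2 - 3 r - 4 = 0; roots r_1 = 4, r_2 = -1


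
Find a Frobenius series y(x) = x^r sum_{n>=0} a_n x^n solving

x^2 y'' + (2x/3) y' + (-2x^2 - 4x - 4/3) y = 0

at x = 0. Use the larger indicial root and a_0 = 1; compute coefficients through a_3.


Write in Frobenius form y'' + (p(x)/x) y' + (q(x)/x^2) y = 0:
  p(x) = 2/3,  q(x) = -2x^2 - 4x - 4/3.
Indicial equation: r(r-1) + (2/3) r + (-4/3) = 0 -> roots r_1 = 4/3, r_2 = -1.
Take r = r_1 = 4/3. Let y(x) = x^r sum_{n>=0} a_n x^n with a_0 = 1.
Substitute y = x^r sum a_n x^n and match x^{r+n}. The recurrence is
  D(n) a_n - 4 a_{n-1} - 2 a_{n-2} = 0,  where D(n) = (r+n)(r+n-1) + (2/3)(r+n) + (-4/3).
  a_n = [4 a_{n-1} + 2 a_{n-2}] / D(n).
Since the indicial polynomial factors as (r - r_1)(r - r_2), D(n) = (r_1 + n - r_1)(r_1 + n - r_2) = n(n + 7/3).
Evaluating step by step (a_0 = 1):
  n = 1: D(1) = 1(1 + 7/3) = 10/3; numerator = 4(1) = 4; a_1 = (4)/(10/3) = 6/5
  n = 2: D(2) = 2(2 + 7/3) = 26/3; numerator = 4(6/5) + 2(1) = 34/5; a_2 = (34/5)/(26/3) = 51/65
  n = 3: D(3) = 3(3 + 7/3) = 16; numerator = 4(51/65) + 2(6/5) = 72/13; a_3 = (72/13)/(16) = 9/26

r = 4/3; a_0 = 1; a_1 = 6/5; a_2 = 51/65; a_3 = 9/26


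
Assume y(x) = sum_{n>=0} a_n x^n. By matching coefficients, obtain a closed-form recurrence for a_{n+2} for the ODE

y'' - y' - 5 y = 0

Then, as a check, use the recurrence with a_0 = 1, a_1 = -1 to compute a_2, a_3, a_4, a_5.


Substitute y = sum_n a_n x^n.
y''(x) has coefficient (n+2)(n+1) a_{n+2} at x^n;
-y'(x) has coefficient -(n+1) a_{n+1} at x^n;
-5 y(x) has coefficient -5 a_n at x^n.
Matching x^n: (n+2)(n+1) a_{n+2} - (n+1) a_{n+1} - 5 a_n = 0.
Thus a_{n+2} = [(n+1) a_{n+1} + 5 a_n] / ((n+1)(n+2)).

Check with a_0 = 1, a_1 = -1 (apply the recurrence for n = 0, 1, 2, 3): a_0 = 1, a_1 = -1, a_2 = 2, a_3 = -1/6, a_4 = 19/24, a_5 = 7/60.

a_(n+2) = [(n+1) a_(n+1) + 5 a_n] / ((n+1)(n+2)); check: a_0 = 1, a_1 = -1, a_2 = 2, a_3 = -1/6, a_4 = 19/24, a_5 = 7/60


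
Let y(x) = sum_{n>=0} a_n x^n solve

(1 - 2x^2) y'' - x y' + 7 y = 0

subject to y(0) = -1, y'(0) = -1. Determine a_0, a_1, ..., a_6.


Ansatz: y(x) = sum_{n>=0} a_n x^n, so y'(x) = sum_{n>=1} n a_n x^(n-1) and y''(x) = sum_{n>=2} n(n-1) a_n x^(n-2).
Substitute into P(x) y'' + Q(x) y' + R(x) y = 0 with P(x) = 1 - 2x^2, Q(x) = -x, R(x) = 7, and match powers of x.
Initial conditions: a_0 = -1, a_1 = -1.
Setting the coefficient of each power of x to zero and solving order by order (substituting the coefficients already found):
  x^0: 2 a_2 + 7 a_0 = 0  ->  2 a_2 = -7 a_0 = 7  ->  a_2 = 7/2
  x^1: 6 a_3 + 6 a_1 = 0  ->  6 a_3 = -6 a_1 = 6  ->  a_3 = 1
  x^2: 12 a_4 + a_2 = 0  ->  12 a_4 = -a_2 = -7/2  ->  a_4 = -7/24
  x^3: 20 a_5 - 8 a_3 = 0  ->  20 a_5 = 8 a_3 = 8  ->  a_5 = 2/5
  x^4: 30 a_6 - 21 a_4 = 0  ->  30 a_6 = 21 a_4 = -49/8  ->  a_6 = -49/240
Truncated series: y(x) = -1 - x + (7/2) x^2 + x^3 - (7/24) x^4 + (2/5) x^5 - (49/240) x^6 + O(x^7).

a_0 = -1; a_1 = -1; a_2 = 7/2; a_3 = 1; a_4 = -7/24; a_5 = 2/5; a_6 = -49/240


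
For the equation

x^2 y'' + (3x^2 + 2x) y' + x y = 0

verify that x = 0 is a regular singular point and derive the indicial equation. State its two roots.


Divide by x^2 to reach normal form y'' + P_1(x) y' + P_2(x) y = 0 with P_1(x) = 3 + 2/x and P_2(x) = 1/x.
x = 0 is a singular point because the y'-coefficient 3 + 2/x has a pole at x = 0 and the y-coefficient 1/x has a pole at x = 0.
It is a regular singular point because x P_1(x) = p(x) = 3x + 2 and x^2 P_2(x) = q(x) = x are polynomials, hence analytic at x = 0.
p(0) = 2,  q(0) = 0.
Indicial equation: r(r-1) + p(0) r + q(0) = 0, i.e. r^2 + (p(0) - 1) r + q(0) = 0, i.e. r^2 + 1 r = 0.
Discriminant: (1)^2 - 4(0) = 1, so r = (-1 ± 1)/2.
Solving: r_1 = 0, r_2 = -1.

indicial: r^2 + 1 r = 0; roots r_1 = 0, r_2 = -1


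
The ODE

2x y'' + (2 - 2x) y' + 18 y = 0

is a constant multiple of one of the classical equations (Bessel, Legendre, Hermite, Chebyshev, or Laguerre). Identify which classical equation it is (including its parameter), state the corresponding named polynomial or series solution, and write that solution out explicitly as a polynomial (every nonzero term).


All three coefficients share the factor 2; dividing through by 2 gives  x y'' + (1 - x) y' + 9 y = 0.
This matches the Laguerre equation x y'' + (1 - x) y' + n y = 0 with n = 9; the polynomial solution is L_9(x).
With y = sum_k a_k x^k, matching x^k gives (k+1)k a_{k+1} + (k+1) a_{k+1} - k a_k + n a_k = 0, i.e. (k+1)^2 a_{k+1} = (k - n) a_k = (k - 9) a_k. The right side vanishes at k = 9, so the series terminates at degree 9.
Standard normalization L_n(0) = 1 gives a_0 = 1. Work upward with a_{k+1} = (k - 9) a_k / (k+1)^2:
  a_1 = (0 - 9)(1) / 1^2 = -9/1 = -9
  a_2 = (1 - 9)(-9) / 2^2 = 72/4 = 18
  a_3 = (2 - 9)(18) / 3^2 = -126/9 = -14
  a_4 = (3 - 9)(-14) / 4^2 = 84/16 = 21/4
  a_5 = (4 - 9)(21/4) / 5^2 = (-105/4)/25 = -21/20
  a_6 = (5 - 9)(-21/20) / 6^2 = (21/5)/36 = 7/60
  a_7 = (6 - 9)(7/60) / 7^2 = (-7/20)/49 = -1/140
  a_8 = (7 - 9)(-1/140) / 8^2 = (1/70)/64 = 1/4480
  a_9 = (8 - 9)(1/4480) / 9^2 = (-1/4480)/81 = -1/362880
Hence L_9(x) = -x^9/362880 + x^8/4480 - x^7/140 + 7 x^6/60 - 21 x^5/20 + 21 x^4/4 - 14 x^3 + 18 x^2 - 9 x + 1.

L_9(x); series = -x^9/362880 + x^8/4480 - x^7/140 + 7 x^6/60 - 21 x^5/20 + 21 x^4/4 - 14 x^3 + 18 x^2 - 9 x + 1


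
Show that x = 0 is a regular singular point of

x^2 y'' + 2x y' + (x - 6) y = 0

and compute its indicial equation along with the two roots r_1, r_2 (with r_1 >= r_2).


Divide by x^2 to reach normal form y'' + P_1(x) y' + P_2(x) y = 0 with P_1(x) = 2/x and P_2(x) = 1/x - 6/x^2.
x = 0 is a singular point because the y'-coefficient 2/x has a pole at x = 0 and the y-coefficient 1/x - 6/x^2 has a pole at x = 0.
It is a regular singular point because x P_1(x) = p(x) = 2 and x^2 P_2(x) = q(x) = x - 6 are polynomials, hence analytic at x = 0.
p(0) = 2,  q(0) = -6.
Indicial equation: r(r-1) + p(0) r + q(0) = 0, i.e. r^2 + (p(0) - 1) r + q(0) = 0, i.e. r^2 + 1 r - 6 = 0.
Discriminant: (1)^2 - 4(-6) = 25, so r = (-1 ± 5)/2.
Solving: r_1 = 2, r_2 = -3.

indicial: r^2 + 1 r - 6 = 0; roots r_1 = 2, r_2 = -3


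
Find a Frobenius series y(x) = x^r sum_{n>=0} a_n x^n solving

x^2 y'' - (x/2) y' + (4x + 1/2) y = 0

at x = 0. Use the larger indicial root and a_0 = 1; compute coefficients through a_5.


Write in Frobenius form y'' + (p(x)/x) y' + (q(x)/x^2) y = 0:
  p(x) = -1/2,  q(x) = 4x + 1/2.
Indicial equation: r(r-1) + (-1/2) r + (1/2) = 0 -> roots r_1 = 1, r_2 = 1/2.
Take r = r_1 = 1. Let y(x) = x^r sum_{n>=0} a_n x^n with a_0 = 1.
Substitute y = x^r sum a_n x^n and match x^{r+n}. The recurrence is
  D(n) a_n + 4 a_{n-1} = 0,  where D(n) = (r+n)(r+n-1) + (-1/2)(r+n) + (1/2).
  a_n = -4 / D(n) * a_{n-1}.
Since the indicial polynomial factors as (r - r_1)(r - r_2), D(n) = (r_1 + n - r_1)(r_1 + n - r_2) = n(n + 1/2).
Evaluating step by step (a_0 = 1):
  n = 1: D(1) = 1(1 + 1/2) = 3/2; numerator = -4(1) = -4; a_1 = (-4)/(3/2) = -8/3
  n = 2: D(2) = 2(2 + 1/2) = 5; numerator = -4(-8/3) = 32/3; a_2 = (32/3)/(5) = 32/15
  n = 3: D(3) = 3(3 + 1/2) = 21/2; numerator = -4(32/15) = -128/15; a_3 = (-128/15)/(21/2) = -256/315
  n = 4: D(4) = 4(4 + 1/2) = 18; numerator = -4(-256/315) = 1024/315; a_4 = (1024/315)/(18) = 512/2835
  n = 5: D(5) = 5(5 + 1/2) = 55/2; numerator = -4(512/2835) = -2048/2835; a_5 = (-2048/2835)/(55/2) = -4096/155925

r = 1; a_0 = 1; a_1 = -8/3; a_2 = 32/15; a_3 = -256/315; a_4 = 512/2835; a_5 = -4096/155925


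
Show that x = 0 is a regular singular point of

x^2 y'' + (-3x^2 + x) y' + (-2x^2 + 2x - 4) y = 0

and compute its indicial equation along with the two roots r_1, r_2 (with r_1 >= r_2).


Divide by x^2 to reach normal form y'' + P_1(x) y' + P_2(x) y = 0 with P_1(x) = -3 + 1/x and P_2(x) = -2 + 2/x - 4/x^2.
x = 0 is a singular point because the y'-coefficient -3 + 1/x has a pole at x = 0 and the y-coefficient -2 + 2/x - 4/x^2 has a pole at x = 0.
It is a regular singular point because x P_1(x) = p(x) = 1 - 3x and x^2 P_2(x) = q(x) = -2x^2 + 2x - 4 are polynomials, hence analytic at x = 0.
p(0) = 1,  q(0) = -4.
Indicial equation: r(r-1) + p(0) r + q(0) = 0, i.e. r^2 + (p(0) - 1) r + q(0) = 0, i.e. r^2 - 4 = 0.
Discriminant: (0)^2 - 4(-4) = 16, so r = (0 ± 4)/2.
Solving: r_1 = 2, r_2 = -2.

indicial: r^2 - 4 = 0; roots r_1 = 2, r_2 = -2


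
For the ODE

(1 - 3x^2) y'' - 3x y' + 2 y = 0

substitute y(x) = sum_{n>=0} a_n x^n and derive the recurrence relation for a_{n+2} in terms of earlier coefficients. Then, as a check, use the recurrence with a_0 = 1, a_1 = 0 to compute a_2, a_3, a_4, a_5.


Substitute y = sum_n a_n x^n.
(1 - 3 x^2) y'' contributes (n+2)(n+1) a_{n+2} - 3 n(n-1) a_n at x^n.
-3 x y'(x) contributes -3 n a_n at x^n.
2 y(x) contributes 2 a_n at x^n.
Matching x^n: (n+2)(n+1) a_{n+2} + (-3 n(n-1) - 3 n + 2) a_n = 0.
Thus a_{n+2} = (3 n(n-1) + 3 n - 2) / ((n+1)(n+2)) * a_n.

Check with a_0 = 1, a_1 = 0 (apply the recurrence for n = 0, 1, 2, 3): a_0 = 1, a_1 = 0, a_2 = -1, a_3 = 0, a_4 = -5/6, a_5 = 0.

a_(n+2) = (3 n(n-1) + 3 n - 2) / ((n+1)(n+2)) * a_n; check: a_0 = 1, a_1 = 0, a_2 = -1, a_3 = 0, a_4 = -5/6, a_5 = 0
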